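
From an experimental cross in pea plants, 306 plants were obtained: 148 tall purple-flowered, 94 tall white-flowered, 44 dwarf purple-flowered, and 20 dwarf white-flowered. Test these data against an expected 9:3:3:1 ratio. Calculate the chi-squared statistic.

29.919

Under the 9:3:3:1 hypothesis (Σ ratio = 16, N = 306):
  tall purple-flowered: 306 × 9/16 = 172.125
  tall white-flowered: 306 × 3/16 = 57.375
  dwarf purple-flowered: 306 × 3/16 = 57.375
  dwarf white-flowered: 306 × 1/16 = 19.125
χ² = Σ (O − E)² / E
  tall purple-flowered: (148 − 172.125)² / 172.125 = 3.3814
  tall white-flowered: (94 − 57.375)² / 57.375 = 23.3794
  dwarf purple-flowered: (44 − 57.375)² / 57.375 = 3.1179
  dwarf white-flowered: (20 − 19.125)² / 19.125 = 0.0400
χ² = 3.3814 + 23.3794 + 3.1179 + 0.0400 = 29.9187 ≈ 29.919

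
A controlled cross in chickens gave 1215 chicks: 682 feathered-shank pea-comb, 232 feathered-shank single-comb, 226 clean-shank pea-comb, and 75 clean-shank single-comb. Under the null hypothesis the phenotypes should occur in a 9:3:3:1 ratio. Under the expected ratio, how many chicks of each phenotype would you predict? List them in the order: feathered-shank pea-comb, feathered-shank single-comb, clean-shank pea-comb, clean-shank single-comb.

683.4375, 227.8125, 227.8125, 75.9375

Under the 9:3:3:1 hypothesis (Σ ratio = 16, N = 1215):
  feathered-shank pea-comb: 1215 × 9/16 = 683.4375
  feathered-shank single-comb: 1215 × 3/16 = 227.8125
  clean-shank pea-comb: 1215 × 3/16 = 227.8125
  clean-shank single-comb: 1215 × 1/16 = 75.9375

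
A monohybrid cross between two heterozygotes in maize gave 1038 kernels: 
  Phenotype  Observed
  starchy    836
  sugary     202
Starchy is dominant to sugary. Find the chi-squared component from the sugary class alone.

For a monohybrid cross between heterozygotes with complete dominance, the expected phenotypic ratio is 3:1.
The 3:1 ratio has 4 parts, so with N = 1038 the expected counts are:
  starchy: 1038 × 3/4 = 778.5
  sugary: 1038 × 1/4 = 259.5
Contribution of sugary: (202 − 259.5)² / 259.5 = 12.7408

12.741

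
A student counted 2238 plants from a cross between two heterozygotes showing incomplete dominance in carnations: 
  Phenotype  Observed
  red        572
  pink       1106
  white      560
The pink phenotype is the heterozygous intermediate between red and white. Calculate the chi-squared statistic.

0.431

With incomplete dominance, a heterozygote × heterozygote cross gives a 1:2:1 phenotypic ratio.
Expected counts for N = 2238 under a 1:2:1 ratio (total parts = 4):
  red: 2238 × 1/4 = 559.5
  pink: 2238 × 2/4 = 1119
  white: 2238 × 1/4 = 559.5
χ² = Σ (O − E)² / E
  red: (572 − 559.5)² / 559.5 = 0.2793
  pink: (1106 − 1119)² / 1119 = 0.1510
  white: (560 − 559.5)² / 559.5 = 0.0004
χ² = 0.2793 + 0.1510 + 0.0004 = 0.4307 ≈ 0.431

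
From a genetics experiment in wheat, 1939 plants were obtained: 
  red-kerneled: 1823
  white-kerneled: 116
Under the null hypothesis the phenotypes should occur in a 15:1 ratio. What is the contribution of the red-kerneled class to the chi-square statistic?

Expected counts for N = 1939 under a 15:1 ratio (total parts = 16):
  red-kerneled: 1939 × 15/16 = 1817.8125
  white-kerneled: 1939 × 1/16 = 121.1875
Contribution of red-kerneled: (1823 − 1817.8125)² / 1817.8125 = 0.0148

0.015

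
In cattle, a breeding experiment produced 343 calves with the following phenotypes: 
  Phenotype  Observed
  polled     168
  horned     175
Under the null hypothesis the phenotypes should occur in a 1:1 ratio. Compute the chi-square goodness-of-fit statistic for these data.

0.143

Expected counts for N = 343 under a 1:1 ratio (total parts = 2):
  polled: 343 × 1/2 = 171.5
  horned: 343 × 1/2 = 171.5
χ² = Σ (O − E)² / E
  polled: (168 − 171.5)² / 171.5 = 0.0714
  horned: (175 − 171.5)² / 171.5 = 0.0714
χ² = 0.0714 + 0.0714 = 0.1428 ≈ 0.143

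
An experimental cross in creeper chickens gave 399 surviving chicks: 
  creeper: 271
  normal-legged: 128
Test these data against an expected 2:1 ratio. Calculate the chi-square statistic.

0.282

Under the 2:1 hypothesis (Σ ratio = 3, N = 399):
  creeper: 399 × 2/3 = 266
  normal-legged: 399 × 1/3 = 133
χ² = Σ (O − E)² / E
  creeper: (271 − 266)² / 266 = 0.0940
  normal-legged: (128 − 133)² / 133 = 0.1880
χ² = 0.0940 + 0.1880 = 0.282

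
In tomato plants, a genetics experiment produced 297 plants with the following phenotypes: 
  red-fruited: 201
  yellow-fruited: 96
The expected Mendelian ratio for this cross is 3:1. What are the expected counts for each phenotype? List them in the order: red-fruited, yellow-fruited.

Expected counts for N = 297 under a 3:1 ratio (total parts = 4):
  red-fruited: 297 × 3/4 = 222.75
  yellow-fruited: 297 × 1/4 = 74.25

222.75, 74.25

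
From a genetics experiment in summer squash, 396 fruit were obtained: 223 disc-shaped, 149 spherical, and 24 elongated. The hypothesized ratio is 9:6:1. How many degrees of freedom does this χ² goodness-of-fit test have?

2

A goodness-of-fit test with 3 phenotype classes has df = 3 − 1 = 2.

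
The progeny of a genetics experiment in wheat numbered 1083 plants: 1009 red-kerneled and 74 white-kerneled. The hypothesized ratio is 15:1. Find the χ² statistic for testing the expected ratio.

Total ratio parts = 16. Expected numbers out of 1083:
  red-kerneled: 1083 × 15/16 = 1015.3125
  white-kerneled: 1083 × 1/16 = 67.6875
χ² = Σ (O − E)² / E
  red-kerneled: (1009 − 1015.3125)² / 1015.3125 = 0.0392
  white-kerneled: (74 − 67.6875)² / 67.6875 = 0.5887
χ² = 0.0392 + 0.5887 = 0.6279 ≈ 0.628

0.628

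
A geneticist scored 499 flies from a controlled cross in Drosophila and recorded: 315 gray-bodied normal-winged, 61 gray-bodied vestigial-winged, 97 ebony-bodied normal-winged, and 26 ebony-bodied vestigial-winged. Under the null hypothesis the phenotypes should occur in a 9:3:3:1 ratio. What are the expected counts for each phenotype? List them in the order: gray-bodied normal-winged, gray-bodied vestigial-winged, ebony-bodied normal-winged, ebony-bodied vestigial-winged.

The 9:3:3:1 ratio has 16 parts, so with N = 499 the expected counts are:
  gray-bodied normal-winged: 499 × 9/16 = 280.6875
  gray-bodied vestigial-winged: 499 × 3/16 = 93.5625
  ebony-bodied normal-winged: 499 × 3/16 = 93.5625
  ebony-bodied vestigial-winged: 499 × 1/16 = 31.1875

280.6875, 93.5625, 93.5625, 31.1875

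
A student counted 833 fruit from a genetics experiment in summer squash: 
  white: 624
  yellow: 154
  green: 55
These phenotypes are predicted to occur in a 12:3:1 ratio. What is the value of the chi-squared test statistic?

0.197

The 12:3:1 ratio has 16 parts, so with N = 833 the expected counts are:
  white: 833 × 12/16 = 624.75
  yellow: 833 × 3/16 = 156.1875
  green: 833 × 1/16 = 52.0625
χ² = Σ (O − E)² / E
  white: (624 − 624.75)² / 624.75 = 0.0009
  yellow: (154 − 156.1875)² / 156.1875 = 0.0306
  green: (55 − 52.0625)² / 52.0625 = 0.1657
χ² = 0.0009 + 0.0306 + 0.1657 = 0.1972 ≈ 0.197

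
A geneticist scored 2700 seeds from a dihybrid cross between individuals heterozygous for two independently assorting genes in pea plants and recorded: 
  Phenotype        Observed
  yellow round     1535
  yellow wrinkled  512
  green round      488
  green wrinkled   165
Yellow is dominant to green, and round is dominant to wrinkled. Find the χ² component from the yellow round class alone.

0.174

A dihybrid F₂ with independent assortment and complete dominance at both loci gives a 9:3:3:1 phenotypic ratio.
Under the 9:3:3:1 hypothesis (Σ ratio = 16, N = 2700):
  yellow round: 2700 × 9/16 = 1518.75
  yellow wrinkled: 2700 × 3/16 = 506.25
  green round: 2700 × 3/16 = 506.25
  green wrinkled: 2700 × 1/16 = 168.75
Contribution of yellow round: (1535 − 1518.75)² / 1518.75 = 0.1739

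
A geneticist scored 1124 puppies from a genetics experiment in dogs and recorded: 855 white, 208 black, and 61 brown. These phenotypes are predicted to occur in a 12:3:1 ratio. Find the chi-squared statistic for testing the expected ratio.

1.425

Total ratio parts = 16. Expected numbers out of 1124:
  white: 1124 × 12/16 = 843
  black: 1124 × 3/16 = 210.75
  brown: 1124 × 1/16 = 70.25
χ² = Σ (O − E)² / E
  white: (855 − 843)² / 843 = 0.1708
  black: (208 − 210.75)² / 210.75 = 0.0359
  brown: (61 − 70.25)² / 70.25 = 1.2180
χ² = 0.1708 + 0.0359 + 1.2180 = 1.4247 ≈ 1.425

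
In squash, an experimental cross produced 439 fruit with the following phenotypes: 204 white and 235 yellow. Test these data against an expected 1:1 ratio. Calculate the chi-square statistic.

Expected counts for N = 439 under a 1:1 ratio (total parts = 2):
  white: 439 × 1/2 = 219.5
  yellow: 439 × 1/2 = 219.5
χ² = Σ (O − E)² / E
  white: (204 − 219.5)² / 219.5 = 1.0945
  yellow: (235 − 219.5)² / 219.5 = 1.0945
χ² = 1.0945 + 1.0945 = 2.189

2.189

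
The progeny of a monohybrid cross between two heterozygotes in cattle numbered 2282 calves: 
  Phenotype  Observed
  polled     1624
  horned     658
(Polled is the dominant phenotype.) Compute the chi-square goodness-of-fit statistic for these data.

17.894

For a monohybrid cross between heterozygotes with complete dominance, the expected phenotypic ratio is 3:1.
Under the 3:1 hypothesis (Σ ratio = 4, N = 2282):
  polled: 2282 × 3/4 = 1711.5
  horned: 2282 × 1/4 = 570.5
χ² = Σ (O − E)² / E
  polled: (1624 − 1711.5)² / 1711.5 = 4.4734
  horned: (658 − 570.5)² / 570.5 = 13.4202
χ² = 4.4734 + 13.4202 = 17.8936 ≈ 17.894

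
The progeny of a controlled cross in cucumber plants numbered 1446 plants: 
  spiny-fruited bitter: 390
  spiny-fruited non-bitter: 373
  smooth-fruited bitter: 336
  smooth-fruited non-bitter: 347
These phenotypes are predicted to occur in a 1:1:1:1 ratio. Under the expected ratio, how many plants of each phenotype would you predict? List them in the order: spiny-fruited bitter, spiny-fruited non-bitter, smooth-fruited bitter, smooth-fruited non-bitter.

Under the 1:1:1:1 hypothesis (Σ ratio = 4, N = 1446):
  spiny-fruited bitter: 1446 × 1/4 = 361.5
  spiny-fruited non-bitter: 1446 × 1/4 = 361.5
  smooth-fruited bitter: 1446 × 1/4 = 361.5
  smooth-fruited non-bitter: 1446 × 1/4 = 361.5

361.5, 361.5, 361.5, 361.5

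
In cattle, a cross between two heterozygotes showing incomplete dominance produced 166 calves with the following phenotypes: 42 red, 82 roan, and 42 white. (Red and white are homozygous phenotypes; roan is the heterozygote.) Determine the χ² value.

With incomplete dominance, a heterozygote × heterozygote cross gives a 1:2:1 phenotypic ratio.
Expected counts for N = 166 under a 1:2:1 ratio (total parts = 4):
  red: 166 × 1/4 = 41.5
  roan: 166 × 2/4 = 83
  white: 166 × 1/4 = 41.5
χ² = Σ (O − E)² / E
  red: (42 − 41.5)² / 41.5 = 0.0060
  roan: (82 − 83)² / 83 = 0.0120
  white: (42 − 41.5)² / 41.5 = 0.0060
χ² = 0.0060 + 0.0120 + 0.0060 = 0.024

0.024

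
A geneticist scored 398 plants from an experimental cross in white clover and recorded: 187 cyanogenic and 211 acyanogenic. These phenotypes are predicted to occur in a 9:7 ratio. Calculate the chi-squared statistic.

13.883

The 9:7 ratio has 16 parts, so with N = 398 the expected counts are:
  cyanogenic: 398 × 9/16 = 223.875
  acyanogenic: 398 × 7/16 = 174.125
χ² = Σ (O − E)² / E
  cyanogenic: (187 − 223.875)² / 223.875 = 6.0738
  acyanogenic: (211 − 174.125)² / 174.125 = 7.8091
χ² = 6.0738 + 7.8091 = 13.8829 ≈ 13.883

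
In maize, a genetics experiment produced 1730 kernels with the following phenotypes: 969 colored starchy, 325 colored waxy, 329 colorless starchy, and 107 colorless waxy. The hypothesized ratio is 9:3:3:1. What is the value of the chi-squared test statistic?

Expected counts for N = 1730 under a 9:3:3:1 ratio (total parts = 16):
  colored starchy: 1730 × 9/16 = 973.125
  colored waxy: 1730 × 3/16 = 324.375
  colorless starchy: 1730 × 3/16 = 324.375
  colorless waxy: 1730 × 1/16 = 108.125
χ² = Σ (O − E)² / E
  colored starchy: (969 − 973.125)² / 973.125 = 0.0175
  colored waxy: (325 − 324.375)² / 324.375 = 0.0012
  colorless starchy: (329 − 324.375)² / 324.375 = 0.0659
  colorless waxy: (107 − 108.125)² / 108.125 = 0.0117
χ² = 0.0175 + 0.0012 + 0.0659 + 0.0117 = 0.0963 ≈ 0.096

0.096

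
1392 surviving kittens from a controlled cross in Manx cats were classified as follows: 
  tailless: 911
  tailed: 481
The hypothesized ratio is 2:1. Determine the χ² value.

0.934

Total ratio parts = 3. Expected numbers out of 1392:
  tailless: 1392 × 2/3 = 928
  tailed: 1392 × 1/3 = 464
χ² = Σ (O − E)² / E
  tailless: (911 − 928)² / 928 = 0.3114
  tailed: (481 − 464)² / 464 = 0.6228
χ² = 0.3114 + 0.6228 = 0.9342 ≈ 0.934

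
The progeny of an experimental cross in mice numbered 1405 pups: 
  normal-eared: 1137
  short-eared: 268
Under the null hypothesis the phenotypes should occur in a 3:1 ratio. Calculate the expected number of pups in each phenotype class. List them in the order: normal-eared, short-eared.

Under the 3:1 hypothesis (Σ ratio = 4, N = 1405):
  normal-eared: 1405 × 3/4 = 1053.75
  short-eared: 1405 × 1/4 = 351.25

1053.75, 351.25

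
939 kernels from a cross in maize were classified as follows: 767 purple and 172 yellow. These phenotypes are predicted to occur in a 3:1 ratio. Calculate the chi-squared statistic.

Total ratio parts = 4. Expected numbers out of 939:
  purple: 939 × 3/4 = 704.25
  yellow: 939 × 1/4 = 234.75
χ² = Σ (O − E)² / E
  purple: (767 − 704.25)² / 704.25 = 5.5911
  yellow: (172 − 234.75)² / 234.75 = 16.7734
χ² = 5.5911 + 16.7734 = 22.3645 ≈ 22.365

22.365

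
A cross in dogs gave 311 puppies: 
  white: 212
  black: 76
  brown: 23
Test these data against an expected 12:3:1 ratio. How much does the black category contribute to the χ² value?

5.365

Under the 12:3:1 hypothesis (Σ ratio = 16, N = 311):
  white: 311 × 12/16 = 233.25
  black: 311 × 3/16 = 58.3125
  brown: 311 × 1/16 = 19.4375
Contribution of black: (76 − 58.3125)² / 58.3125 = 5.3650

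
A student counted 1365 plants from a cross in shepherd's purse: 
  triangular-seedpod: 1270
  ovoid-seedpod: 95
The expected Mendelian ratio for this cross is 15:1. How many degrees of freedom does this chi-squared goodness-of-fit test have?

A goodness-of-fit test with 2 phenotype classes has df = 2 − 1 = 1.

1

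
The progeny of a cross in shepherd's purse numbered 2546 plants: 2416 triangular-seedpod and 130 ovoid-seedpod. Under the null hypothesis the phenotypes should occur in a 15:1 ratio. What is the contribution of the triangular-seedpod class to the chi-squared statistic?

Total ratio parts = 16. Expected numbers out of 2546:
  triangular-seedpod: 2546 × 15/16 = 2386.875
  ovoid-seedpod: 2546 × 1/16 = 159.125
Contribution of triangular-seedpod: (2416 − 2386.875)² / 2386.875 = 0.3554

0.355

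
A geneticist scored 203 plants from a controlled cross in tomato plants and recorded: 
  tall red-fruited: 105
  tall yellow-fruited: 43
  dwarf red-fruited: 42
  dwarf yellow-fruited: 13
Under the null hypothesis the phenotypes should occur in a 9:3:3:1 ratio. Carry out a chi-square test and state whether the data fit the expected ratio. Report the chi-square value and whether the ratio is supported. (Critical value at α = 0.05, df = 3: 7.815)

1.795; consistent

Total ratio parts = 16. Expected numbers out of 203:
  tall red-fruited: 203 × 9/16 = 114.1875
  tall yellow-fruited: 203 × 3/16 = 38.0625
  dwarf red-fruited: 203 × 3/16 = 38.0625
  dwarf yellow-fruited: 203 × 1/16 = 12.6875
χ² = Σ (O − E)² / E
  tall red-fruited: (105 − 114.1875)² / 114.1875 = 0.7392
  tall yellow-fruited: (43 − 38.0625)² / 38.0625 = 0.6405
  dwarf red-fruited: (42 − 38.0625)² / 38.0625 = 0.4073
  dwarf yellow-fruited: (13 − 12.6875)² / 12.6875 = 0.0077
χ² = 0.7392 + 0.6405 + 0.4073 + 0.0077 = 1.7947 ≈ 1.795
Degrees of freedom = 4 − 1 = 3; critical value at α = 0.05 is 7.815.
Since 1.795 < 7.815, we fail to reject the null hypothesis — the data are consistent with the 9:3:3:1 ratio.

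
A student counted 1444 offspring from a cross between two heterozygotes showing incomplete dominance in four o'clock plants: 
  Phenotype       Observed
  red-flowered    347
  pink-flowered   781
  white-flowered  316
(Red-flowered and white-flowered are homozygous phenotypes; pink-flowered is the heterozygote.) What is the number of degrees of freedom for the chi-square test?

With incomplete dominance, a heterozygote × heterozygote cross gives a 1:2:1 phenotypic ratio.
A goodness-of-fit test with 3 phenotype classes has df = 3 − 1 = 2.

2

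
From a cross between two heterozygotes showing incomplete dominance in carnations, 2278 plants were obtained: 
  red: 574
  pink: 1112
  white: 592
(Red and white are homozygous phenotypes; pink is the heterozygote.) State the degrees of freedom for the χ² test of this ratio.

With incomplete dominance, a heterozygote × heterozygote cross gives a 1:2:1 phenotypic ratio.
A goodness-of-fit test with 3 phenotype classes has df = 3 − 1 = 2.

2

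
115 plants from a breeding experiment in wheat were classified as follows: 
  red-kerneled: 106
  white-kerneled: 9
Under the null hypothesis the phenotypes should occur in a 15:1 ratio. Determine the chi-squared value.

0.488

Total ratio parts = 16. Expected numbers out of 115:
  red-kerneled: 115 × 15/16 = 107.8125
  white-kerneled: 115 × 1/16 = 7.1875
χ² = Σ (O − E)² / E
  red-kerneled: (106 − 107.8125)² / 107.8125 = 0.0305
  white-kerneled: (9 − 7.1875)² / 7.1875 = 0.4571
χ² = 0.0305 + 0.4571 = 0.4876 ≈ 0.488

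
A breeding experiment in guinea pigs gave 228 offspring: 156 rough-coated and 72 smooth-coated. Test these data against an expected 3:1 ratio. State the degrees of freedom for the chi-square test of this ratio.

A goodness-of-fit test with 2 phenotype classes has df = 2 − 1 = 1.

1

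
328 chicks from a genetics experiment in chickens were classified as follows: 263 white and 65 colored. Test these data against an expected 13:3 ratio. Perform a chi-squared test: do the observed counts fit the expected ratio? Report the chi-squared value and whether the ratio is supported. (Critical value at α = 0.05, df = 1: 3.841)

0.245; consistent

Total ratio parts = 16. Expected numbers out of 328:
  white: 328 × 13/16 = 266.5
  colored: 328 × 3/16 = 61.5
χ² = Σ (O − E)² / E
  white: (263 − 266.5)² / 266.5 = 0.0460
  colored: (65 − 61.5)² / 61.5 = 0.1992
χ² = 0.0460 + 0.1992 = 0.2452 ≈ 0.245
Degrees of freedom = 2 − 1 = 1; critical value at α = 0.05 is 3.841.
Since 0.245 < 3.841, we fail to reject the null hypothesis — the data are consistent with the 13:3 ratio.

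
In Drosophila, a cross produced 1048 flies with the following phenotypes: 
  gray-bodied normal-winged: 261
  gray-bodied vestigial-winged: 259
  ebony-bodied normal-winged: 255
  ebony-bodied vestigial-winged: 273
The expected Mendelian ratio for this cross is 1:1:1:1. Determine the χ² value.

0.687

Under the 1:1:1:1 hypothesis (Σ ratio = 4, N = 1048):
  gray-bodied normal-winged: 1048 × 1/4 = 262
  gray-bodied vestigial-winged: 1048 × 1/4 = 262
  ebony-bodied normal-winged: 1048 × 1/4 = 262
  ebony-bodied vestigial-winged: 1048 × 1/4 = 262
χ² = Σ (O − E)² / E
  gray-bodied normal-winged: (261 − 262)² / 262 = 0.0038
  gray-bodied vestigial-winged: (259 − 262)² / 262 = 0.0344
  ebony-bodied normal-winged: (255 − 262)² / 262 = 0.1870
  ebony-bodied vestigial-winged: (273 − 262)² / 262 = 0.4618
χ² = 0.0038 + 0.0344 + 0.1870 + 0.4618 = 0.687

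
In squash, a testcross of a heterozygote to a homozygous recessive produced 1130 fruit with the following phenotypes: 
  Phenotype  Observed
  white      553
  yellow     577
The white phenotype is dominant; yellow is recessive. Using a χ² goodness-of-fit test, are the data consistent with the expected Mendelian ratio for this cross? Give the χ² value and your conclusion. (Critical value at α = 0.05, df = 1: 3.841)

A testcross of a heterozygote (Aa × aa) gives a 1:1 phenotypic ratio.
The 1:1 ratio has 2 parts, so with N = 1130 the expected counts are:
  white: 1130 × 1/2 = 565
  yellow: 1130 × 1/2 = 565
χ² = Σ (O − E)² / E
  white: (553 − 565)² / 565 = 0.2549
  yellow: (577 − 565)² / 565 = 0.2549
χ² = 0.2549 + 0.2549 = 0.5098 ≈ 0.510
Degrees of freedom = 2 − 1 = 1; critical value at α = 0.05 is 3.841.
Since 0.510 < 3.841, we fail to reject the null hypothesis — the data are consistent with the 1:1 ratio.

0.510; consistent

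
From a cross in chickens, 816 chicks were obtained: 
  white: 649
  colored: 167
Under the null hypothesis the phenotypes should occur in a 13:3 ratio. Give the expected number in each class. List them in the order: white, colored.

663, 153

Under the 13:3 hypothesis (Σ ratio = 16, N = 816):
  white: 816 × 13/16 = 663
  colored: 816 × 3/16 = 153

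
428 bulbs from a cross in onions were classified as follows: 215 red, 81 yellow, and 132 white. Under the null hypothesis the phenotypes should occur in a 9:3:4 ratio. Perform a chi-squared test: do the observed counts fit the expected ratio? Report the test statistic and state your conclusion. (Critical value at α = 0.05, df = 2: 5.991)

8.602; not consistent

Total ratio parts = 16. Expected numbers out of 428:
  red: 428 × 9/16 = 240.75
  yellow: 428 × 3/16 = 80.25
  white: 428 × 4/16 = 107
χ² = Σ (O − E)² / E
  red: (215 − 240.75)² / 240.75 = 2.7542
  yellow: (81 − 80.25)² / 80.25 = 0.0070
  white: (132 − 107)² / 107 = 5.8411
χ² = 2.7542 + 0.0070 + 5.8411 = 8.6023 ≈ 8.602
Degrees of freedom = 3 − 1 = 2; critical value at α = 0.05 is 5.991.
Since 8.602 > 5.991, we reject the null hypothesis — the data do not fit the 9:3:4 ratio.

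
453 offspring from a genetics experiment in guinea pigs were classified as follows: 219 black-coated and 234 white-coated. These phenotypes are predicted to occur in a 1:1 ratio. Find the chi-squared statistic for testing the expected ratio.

Under the 1:1 hypothesis (Σ ratio = 2, N = 453):
  black-coated: 453 × 1/2 = 226.5
  white-coated: 453 × 1/2 = 226.5
χ² = Σ (O − E)² / E
  black-coated: (219 − 226.5)² / 226.5 = 0.2483
  white-coated: (234 − 226.5)² / 226.5 = 0.2483
χ² = 0.2483 + 0.2483 = 0.4966 ≈ 0.497

0.497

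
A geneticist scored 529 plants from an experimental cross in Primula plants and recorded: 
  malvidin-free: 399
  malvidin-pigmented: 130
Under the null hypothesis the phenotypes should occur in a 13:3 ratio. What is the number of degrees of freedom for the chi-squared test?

1

A goodness-of-fit test with 2 phenotype classes has df = 2 − 1 = 1.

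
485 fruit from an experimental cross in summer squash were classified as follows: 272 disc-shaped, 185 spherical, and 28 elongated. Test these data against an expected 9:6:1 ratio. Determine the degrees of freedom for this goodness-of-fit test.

2

A goodness-of-fit test with 3 phenotype classes has df = 3 − 1 = 2.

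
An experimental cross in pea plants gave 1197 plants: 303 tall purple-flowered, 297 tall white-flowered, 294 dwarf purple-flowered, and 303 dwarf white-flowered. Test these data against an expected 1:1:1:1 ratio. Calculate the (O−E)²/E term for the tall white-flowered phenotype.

Expected counts for N = 1197 under a 1:1:1:1 ratio (total parts = 4):
  tall purple-flowered: 1197 × 1/4 = 299.25
  tall white-flowered: 1197 × 1/4 = 299.25
  dwarf purple-flowered: 1197 × 1/4 = 299.25
  dwarf white-flowered: 1197 × 1/4 = 299.25
Contribution of tall white-flowered: (297 − 299.25)² / 299.25 = 0.0169

0.017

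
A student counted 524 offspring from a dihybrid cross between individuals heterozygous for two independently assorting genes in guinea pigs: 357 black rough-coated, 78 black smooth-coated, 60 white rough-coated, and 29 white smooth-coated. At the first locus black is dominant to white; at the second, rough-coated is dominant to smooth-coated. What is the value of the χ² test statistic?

32.641

A dihybrid F₂ with independent assortment and complete dominance at both loci gives a 9:3:3:1 phenotypic ratio.
The 9:3:3:1 ratio has 16 parts, so with N = 524 the expected counts are:
  black rough-coated: 524 × 9/16 = 294.75
  black smooth-coated: 524 × 3/16 = 98.25
  white rough-coated: 524 × 3/16 = 98.25
  white smooth-coated: 524 × 1/16 = 32.75
χ² = Σ (O − E)² / E
  black rough-coated: (357 − 294.75)² / 294.75 = 13.1469
  black smooth-coated: (78 − 98.25)² / 98.25 = 4.1737
  white rough-coated: (60 − 98.25)² / 98.25 = 14.8912
  white smooth-coated: (29 − 32.75)² / 32.75 = 0.4294
χ² = 13.1469 + 4.1737 + 14.8912 + 0.4294 = 32.6412 ≈ 32.641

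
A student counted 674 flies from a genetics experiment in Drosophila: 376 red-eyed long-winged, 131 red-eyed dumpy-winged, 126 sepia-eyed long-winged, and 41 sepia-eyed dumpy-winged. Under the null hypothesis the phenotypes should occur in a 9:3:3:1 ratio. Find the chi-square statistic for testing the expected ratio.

Total ratio parts = 16. Expected numbers out of 674:
  red-eyed long-winged: 674 × 9/16 = 379.125
  red-eyed dumpy-winged: 674 × 3/16 = 126.375
  sepia-eyed long-winged: 674 × 3/16 = 126.375
  sepia-eyed dumpy-winged: 674 × 1/16 = 42.125
χ² = Σ (O − E)² / E
  red-eyed long-winged: (376 − 379.125)² / 379.125 = 0.0258
  red-eyed dumpy-winged: (131 − 126.375)² / 126.375 = 0.1693
  sepia-eyed long-winged: (126 − 126.375)² / 126.375 = 0.0011
  sepia-eyed dumpy-winged: (41 − 42.125)² / 42.125 = 0.0300
χ² = 0.0258 + 0.1693 + 0.0011 + 0.0300 = 0.2262 ≈ 0.226

0.226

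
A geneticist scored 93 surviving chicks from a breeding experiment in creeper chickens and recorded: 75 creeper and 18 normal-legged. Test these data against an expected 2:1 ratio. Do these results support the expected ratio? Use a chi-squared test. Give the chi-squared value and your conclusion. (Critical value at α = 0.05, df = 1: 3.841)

Total ratio parts = 3. Expected numbers out of 93:
  creeper: 93 × 2/3 = 62
  normal-legged: 93 × 1/3 = 31
χ² = Σ (O − E)² / E
  creeper: (75 − 62)² / 62 = 2.7258
  normal-legged: (18 − 31)² / 31 = 5.4516
χ² = 2.7258 + 5.4516 = 8.1774 ≈ 8.177
Degrees of freedom = 2 − 1 = 1; critical value at α = 0.05 is 3.841.
Since 8.177 > 3.841, we reject the null hypothesis — the data do not fit the 2:1 ratio.

8.177; not consistent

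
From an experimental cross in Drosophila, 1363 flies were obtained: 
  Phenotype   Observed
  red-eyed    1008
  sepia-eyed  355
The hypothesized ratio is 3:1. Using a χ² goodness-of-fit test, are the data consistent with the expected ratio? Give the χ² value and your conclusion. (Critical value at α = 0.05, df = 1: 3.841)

Under the 3:1 hypothesis (Σ ratio = 4, N = 1363):
  red-eyed: 1363 × 3/4 = 1022.25
  sepia-eyed: 1363 × 1/4 = 340.75
χ² = Σ (O − E)² / E
  red-eyed: (1008 − 1022.25)² / 1022.25 = 0.1986
  sepia-eyed: (355 − 340.75)² / 340.75 = 0.5959
χ² = 0.1986 + 0.5959 = 0.7945 ≈ 0.795
Degrees of freedom = 2 − 1 = 1; critical value at α = 0.05 is 3.841.
Since 0.795 < 3.841, we fail to reject the null hypothesis — the data are consistent with the 3:1 ratio.

0.795; consistent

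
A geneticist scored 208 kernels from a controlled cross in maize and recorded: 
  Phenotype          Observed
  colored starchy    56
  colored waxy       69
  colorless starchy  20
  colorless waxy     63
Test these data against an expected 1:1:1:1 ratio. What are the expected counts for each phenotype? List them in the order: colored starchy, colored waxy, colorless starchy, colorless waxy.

Under the 1:1:1:1 hypothesis (Σ ratio = 4, N = 208):
  colored starchy: 208 × 1/4 = 52
  colored waxy: 208 × 1/4 = 52
  colorless starchy: 208 × 1/4 = 52
  colorless waxy: 208 × 1/4 = 52

52, 52, 52, 52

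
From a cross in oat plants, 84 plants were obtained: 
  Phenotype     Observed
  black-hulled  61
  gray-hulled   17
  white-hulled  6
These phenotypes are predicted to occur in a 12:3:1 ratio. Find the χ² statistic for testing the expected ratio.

0.270

Expected counts for N = 84 under a 12:3:1 ratio (total parts = 16):
  black-hulled: 84 × 12/16 = 63
  gray-hulled: 84 × 3/16 = 15.75
  white-hulled: 84 × 1/16 = 5.25
χ² = Σ (O − E)² / E
  black-hulled: (61 − 63)² / 63 = 0.0635
  gray-hulled: (17 − 15.75)² / 15.75 = 0.0992
  white-hulled: (6 − 5.25)² / 5.25 = 0.1071
χ² = 0.0635 + 0.0992 + 0.1071 = 0.2698 ≈ 0.270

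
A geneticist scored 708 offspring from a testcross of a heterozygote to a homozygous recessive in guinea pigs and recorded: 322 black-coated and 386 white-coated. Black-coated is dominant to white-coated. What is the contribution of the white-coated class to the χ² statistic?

2.893

A testcross of a heterozygote (Aa × aa) gives a 1:1 phenotypic ratio.
The 1:1 ratio has 2 parts, so with N = 708 the expected counts are:
  black-coated: 708 × 1/2 = 354
  white-coated: 708 × 1/2 = 354
Contribution of white-coated: (386 − 354)² / 354 = 2.8927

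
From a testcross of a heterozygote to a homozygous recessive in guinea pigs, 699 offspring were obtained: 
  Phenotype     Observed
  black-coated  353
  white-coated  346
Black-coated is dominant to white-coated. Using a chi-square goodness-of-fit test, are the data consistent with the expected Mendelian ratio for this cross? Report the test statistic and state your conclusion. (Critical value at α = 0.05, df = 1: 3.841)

0.070; consistent

A testcross of a heterozygote (Aa × aa) gives a 1:1 phenotypic ratio.
Under the 1:1 hypothesis (Σ ratio = 2, N = 699):
  black-coated: 699 × 1/2 = 349.5
  white-coated: 699 × 1/2 = 349.5
χ² = Σ (O − E)² / E
  black-coated: (353 − 349.5)² / 349.5 = 0.0351
  white-coated: (346 − 349.5)² / 349.5 = 0.0351
χ² = 0.0351 + 0.0351 = 0.0702 ≈ 0.070
Degrees of freedom = 2 − 1 = 1; critical value at α = 0.05 is 3.841.
Since 0.070 < 3.841, we fail to reject the null hypothesis — the data are consistent with the 1:1 ratio.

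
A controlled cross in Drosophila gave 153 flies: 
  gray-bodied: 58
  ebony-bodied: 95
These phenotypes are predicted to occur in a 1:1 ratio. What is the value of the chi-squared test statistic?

8.948

Total ratio parts = 2. Expected numbers out of 153:
  gray-bodied: 153 × 1/2 = 76.5
  ebony-bodied: 153 × 1/2 = 76.5
χ² = Σ (O − E)² / E
  gray-bodied: (58 − 76.5)² / 76.5 = 4.4739
  ebony-bodied: (95 − 76.5)² / 76.5 = 4.4739
χ² = 4.4739 + 4.4739 = 8.9478 ≈ 8.948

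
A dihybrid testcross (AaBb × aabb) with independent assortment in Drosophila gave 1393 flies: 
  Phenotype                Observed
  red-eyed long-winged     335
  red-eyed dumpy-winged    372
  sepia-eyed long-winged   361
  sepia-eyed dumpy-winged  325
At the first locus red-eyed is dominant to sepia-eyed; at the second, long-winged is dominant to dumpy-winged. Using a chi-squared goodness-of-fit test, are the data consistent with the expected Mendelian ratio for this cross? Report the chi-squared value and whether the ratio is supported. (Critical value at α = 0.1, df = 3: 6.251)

4.143; consistent

A dihybrid testcross with independent assortment gives a 1:1:1:1 ratio.
Under the 1:1:1:1 hypothesis (Σ ratio = 4, N = 1393):
  red-eyed long-winged: 1393 × 1/4 = 348.25
  red-eyed dumpy-winged: 1393 × 1/4 = 348.25
  sepia-eyed long-winged: 1393 × 1/4 = 348.25
  sepia-eyed dumpy-winged: 1393 × 1/4 = 348.25
χ² = Σ (O − E)² / E
  red-eyed long-winged: (335 − 348.25)² / 348.25 = 0.5041
  red-eyed dumpy-winged: (372 − 348.25)² / 348.25 = 1.6197
  sepia-eyed long-winged: (361 − 348.25)² / 348.25 = 0.4668
  sepia-eyed dumpy-winged: (325 − 348.25)² / 348.25 = 1.5522
χ² = 0.5041 + 1.6197 + 0.4668 + 1.5522 = 4.1428 ≈ 4.143
Degrees of freedom = 4 − 1 = 3; critical value at α = 0.1 is 6.251.
Since 4.143 < 6.251, we fail to reject the null hypothesis — the data are consistent with the 1:1:1:1 ratio.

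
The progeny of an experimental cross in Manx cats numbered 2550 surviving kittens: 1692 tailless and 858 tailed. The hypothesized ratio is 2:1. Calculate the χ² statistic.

Expected counts for N = 2550 under a 2:1 ratio (total parts = 3):
  tailless: 2550 × 2/3 = 1700
  tailed: 2550 × 1/3 = 850
χ² = Σ (O − E)² / E
  tailless: (1692 − 1700)² / 1700 = 0.0376
  tailed: (858 − 850)² / 850 = 0.0753
χ² = 0.0376 + 0.0753 = 0.1129 ≈ 0.113

0.113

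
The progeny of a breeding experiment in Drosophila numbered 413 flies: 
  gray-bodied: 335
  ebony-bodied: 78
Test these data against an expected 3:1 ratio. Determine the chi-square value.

8.233

The 3:1 ratio has 4 parts, so with N = 413 the expected counts are:
  gray-bodied: 413 × 3/4 = 309.75
  ebony-bodied: 413 × 1/4 = 103.25
χ² = Σ (O − E)² / E
  gray-bodied: (335 − 309.75)² / 309.75 = 2.0583
  ebony-bodied: (78 − 103.25)² / 103.25 = 6.1749
χ² = 2.0583 + 6.1749 = 8.2332 ≈ 8.233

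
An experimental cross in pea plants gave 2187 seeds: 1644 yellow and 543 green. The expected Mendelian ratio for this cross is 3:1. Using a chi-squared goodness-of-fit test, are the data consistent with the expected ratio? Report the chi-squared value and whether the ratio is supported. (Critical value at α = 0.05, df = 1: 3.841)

The 3:1 ratio has 4 parts, so with N = 2187 the expected counts are:
  yellow: 2187 × 3/4 = 1640.25
  green: 2187 × 1/4 = 546.75
χ² = Σ (O − E)² / E
  yellow: (1644 − 1640.25)² / 1640.25 = 0.0086
  green: (543 − 546.75)² / 546.75 = 0.0257
χ² = 0.0086 + 0.0257 = 0.0343 ≈ 0.034
Degrees of freedom = 2 − 1 = 1; critical value at α = 0.05 is 3.841.
Since 0.034 < 3.841, we fail to reject the null hypothesis — the data are consistent with the 3:1 ratio.

0.034; consistent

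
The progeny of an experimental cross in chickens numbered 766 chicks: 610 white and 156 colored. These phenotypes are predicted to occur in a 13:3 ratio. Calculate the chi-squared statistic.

1.312

Under the 13:3 hypothesis (Σ ratio = 16, N = 766):
  white: 766 × 13/16 = 622.375
  colored: 766 × 3/16 = 143.625
χ² = Σ (O − E)² / E
  white: (610 − 622.375)² / 622.375 = 0.2461
  colored: (156 − 143.625)² / 143.625 = 1.0663
χ² = 0.2461 + 1.0663 = 1.3124 ≈ 1.312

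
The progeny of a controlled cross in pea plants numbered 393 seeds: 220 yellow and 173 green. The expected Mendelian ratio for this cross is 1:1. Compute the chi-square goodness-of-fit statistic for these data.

5.621

Under the 1:1 hypothesis (Σ ratio = 2, N = 393):
  yellow: 393 × 1/2 = 196.5
  green: 393 × 1/2 = 196.5
χ² = Σ (O − E)² / E
  yellow: (220 − 196.5)² / 196.5 = 2.8104
  green: (173 − 196.5)² / 196.5 = 2.8104
χ² = 2.8104 + 2.8104 = 5.6208 ≈ 5.621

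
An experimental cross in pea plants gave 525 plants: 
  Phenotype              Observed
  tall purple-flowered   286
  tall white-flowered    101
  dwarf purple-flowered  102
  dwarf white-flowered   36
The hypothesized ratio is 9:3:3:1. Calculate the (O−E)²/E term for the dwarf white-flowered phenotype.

The 9:3:3:1 ratio has 16 parts, so with N = 525 the expected counts are:
  tall purple-flowered: 525 × 9/16 = 295.3125
  tall white-flowered: 525 × 3/16 = 98.4375
  dwarf purple-flowered: 525 × 3/16 = 98.4375
  dwarf white-flowered: 525 × 1/16 = 32.8125
Contribution of dwarf white-flowered: (36 − 32.8125)² / 32.8125 = 0.3096

0.310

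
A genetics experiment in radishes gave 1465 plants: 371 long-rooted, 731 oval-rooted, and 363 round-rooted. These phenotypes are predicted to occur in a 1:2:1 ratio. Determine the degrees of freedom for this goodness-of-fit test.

A goodness-of-fit test with 3 phenotype classes has df = 3 − 1 = 2.

2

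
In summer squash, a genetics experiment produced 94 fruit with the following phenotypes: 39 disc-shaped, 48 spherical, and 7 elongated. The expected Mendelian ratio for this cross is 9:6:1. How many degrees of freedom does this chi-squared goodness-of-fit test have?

A goodness-of-fit test with 3 phenotype classes has df = 3 − 1 = 2.

2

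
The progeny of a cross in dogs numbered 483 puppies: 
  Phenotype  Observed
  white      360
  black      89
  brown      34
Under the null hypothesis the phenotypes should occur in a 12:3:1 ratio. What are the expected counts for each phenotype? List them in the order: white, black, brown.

362.25, 90.5625, 30.1875

The 12:3:1 ratio has 16 parts, so with N = 483 the expected counts are:
  white: 483 × 12/16 = 362.25
  black: 483 × 3/16 = 90.5625
  brown: 483 × 1/16 = 30.1875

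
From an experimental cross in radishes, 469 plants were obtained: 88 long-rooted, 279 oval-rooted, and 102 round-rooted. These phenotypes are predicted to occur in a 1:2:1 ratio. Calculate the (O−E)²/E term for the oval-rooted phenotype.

8.445

Under the 1:2:1 hypothesis (Σ ratio = 4, N = 469):
  long-rooted: 469 × 1/4 = 117.25
  oval-rooted: 469 × 2/4 = 234.5
  round-rooted: 469 × 1/4 = 117.25
Contribution of oval-rooted: (279 − 234.5)² / 234.5 = 8.4446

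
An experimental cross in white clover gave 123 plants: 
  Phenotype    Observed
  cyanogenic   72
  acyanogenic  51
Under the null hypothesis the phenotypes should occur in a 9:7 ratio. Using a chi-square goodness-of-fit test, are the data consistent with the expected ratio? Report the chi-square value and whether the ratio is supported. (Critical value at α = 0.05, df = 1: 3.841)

Total ratio parts = 16. Expected numbers out of 123:
  cyanogenic: 123 × 9/16 = 69.1875
  acyanogenic: 123 × 7/16 = 53.8125
χ² = Σ (O − E)² / E
  cyanogenic: (72 − 69.1875)² / 69.1875 = 0.1143
  acyanogenic: (51 − 53.8125)² / 53.8125 = 0.1470
χ² = 0.1143 + 0.1470 = 0.2613 ≈ 0.261
Degrees of freedom = 2 − 1 = 1; critical value at α = 0.05 is 3.841.
Since 0.261 < 3.841, we fail to reject the null hypothesis — the data are consistent with the 9:7 ratio.

0.261; consistent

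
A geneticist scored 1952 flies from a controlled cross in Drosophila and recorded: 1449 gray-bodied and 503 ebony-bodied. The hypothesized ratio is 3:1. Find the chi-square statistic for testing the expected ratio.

Under the 3:1 hypothesis (Σ ratio = 4, N = 1952):
  gray-bodied: 1952 × 3/4 = 1464
  ebony-bodied: 1952 × 1/4 = 488
χ² = Σ (O − E)² / E
  gray-bodied: (1449 − 1464)² / 1464 = 0.1537
  ebony-bodied: (503 − 488)² / 488 = 0.4611
χ² = 0.1537 + 0.4611 = 0.6148 ≈ 0.615

0.615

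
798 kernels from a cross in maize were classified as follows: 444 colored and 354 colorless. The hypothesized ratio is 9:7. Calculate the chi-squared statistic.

Under the 9:7 hypothesis (Σ ratio = 16, N = 798):
  colored: 798 × 9/16 = 448.875
  colorless: 798 × 7/16 = 349.125
χ² = Σ (O − E)² / E
  colored: (444 − 448.875)² / 448.875 = 0.0529
  colorless: (354 − 349.125)² / 349.125 = 0.0681
χ² = 0.0529 + 0.0681 = 0.121

0.121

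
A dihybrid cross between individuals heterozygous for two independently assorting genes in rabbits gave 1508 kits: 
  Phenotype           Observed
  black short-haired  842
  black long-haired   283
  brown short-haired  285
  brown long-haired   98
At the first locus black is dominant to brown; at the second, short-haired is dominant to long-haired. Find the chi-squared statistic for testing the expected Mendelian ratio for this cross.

A dihybrid F₂ with independent assortment and complete dominance at both loci gives a 9:3:3:1 phenotypic ratio.
Under the 9:3:3:1 hypothesis (Σ ratio = 16, N = 1508):
  black short-haired: 1508 × 9/16 = 848.25
  black long-haired: 1508 × 3/16 = 282.75
  brown short-haired: 1508 × 3/16 = 282.75
  brown long-haired: 1508 × 1/16 = 94.25
χ² = Σ (O − E)² / E
  black short-haired: (842 − 848.25)² / 848.25 = 0.0461
  black long-haired: (283 − 282.75)² / 282.75 = 0.0002
  brown short-haired: (285 − 282.75)² / 282.75 = 0.0179
  brown long-haired: (98 − 94.25)² / 94.25 = 0.1492
χ² = 0.0461 + 0.0002 + 0.0179 + 0.1492 = 0.2134 ≈ 0.213

0.213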